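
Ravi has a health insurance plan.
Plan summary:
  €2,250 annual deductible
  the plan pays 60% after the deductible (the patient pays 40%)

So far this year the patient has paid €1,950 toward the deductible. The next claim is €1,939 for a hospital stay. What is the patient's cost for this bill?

€955.60

Deductible still to meet: €2,250 − €1,950 = €300.
After the €300 deductible portion, €1,939 − €300 = €1,639 is subject to coinsurance.
Patient's 40% share of €1,639 is €655.60.
So the patient owes €300 + €655.60 = €955.60.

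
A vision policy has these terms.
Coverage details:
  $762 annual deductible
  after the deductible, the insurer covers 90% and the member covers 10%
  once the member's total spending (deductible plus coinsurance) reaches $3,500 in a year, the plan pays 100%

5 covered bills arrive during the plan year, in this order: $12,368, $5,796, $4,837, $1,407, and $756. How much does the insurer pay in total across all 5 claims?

#1 ($12,368): deductible takes $762, $11,606 remains; 10% of $11,606 = $1,160.60. Cost to member: $1,922.60. OOP to date $1,922.60. Insurer: $12,368 − $1,922.60 = $10,445.40.
#2 ($5,796): 10% coinsurance on $5,796 = $579.60. Member pays $579.60; OOP now $2,502.20. Plan pays $5,796 − $579.60 = $5,216.40.
#3 ($4,837): 10% coinsurance on $4,837 = $483.70. Member owes $483.70 (running OOP $2,985.90). Insurer: $4,837 − $483.70 = $4,353.30.
#4 ($1,407): 10% coinsurance on $1,407 = $140.70. Cost to member: $140.70. OOP to date $3,126.60. Insurer: $1,407 − $140.70 = $1,266.30.
#5 ($756): deductible met; 10% of $756 = $75.60. Member pays $75.60; OOP now $3,202.20. Insurer: $756 − $75.60 = $680.40.
Insurer total = bills − member's total = $25,164 − $3,202.20 = $21,961.80.

$21,961.80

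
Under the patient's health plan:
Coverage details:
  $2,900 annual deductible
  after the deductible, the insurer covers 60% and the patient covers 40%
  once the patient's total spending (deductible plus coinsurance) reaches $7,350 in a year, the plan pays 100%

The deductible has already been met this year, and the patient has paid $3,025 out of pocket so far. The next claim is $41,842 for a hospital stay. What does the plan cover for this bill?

With the deductible met, the entire $41,842 is subject to coinsurance.
40% of $41,842 = $16,736.80 falls to the patient.
Adding $16,736.80 to the $3,025 already spent would give $19,761.80, which exceeds the $7,350 cap; the patient pays just $7,350 − $3,025 = $4,325.
The insurer covers the remainder: $41,842 − $4,325 = $37,517.

$37,517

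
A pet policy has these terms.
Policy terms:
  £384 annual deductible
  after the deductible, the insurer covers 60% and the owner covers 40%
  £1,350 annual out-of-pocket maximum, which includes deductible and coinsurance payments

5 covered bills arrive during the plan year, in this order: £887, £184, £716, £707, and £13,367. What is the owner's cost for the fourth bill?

Bill 1, £887: deductible takes £384, £503 remains; owner's 40% is £201.20. Cost to owner: £585.20. OOP to date £585.20.
Bill 2, £184: deductible already satisfied, so owner's share is 40% × £184 = £73.60. Cost to owner: £73.60. OOP to date £658.80.
Bill 3, £716: 40% coinsurance on £716 = £286.40. Owner owes £286.40 (running OOP £945.20).
Bill 4, £707: 40% coinsurance on £707 = £282.80. Owner pays £282.80; OOP now £1,228.

£282.80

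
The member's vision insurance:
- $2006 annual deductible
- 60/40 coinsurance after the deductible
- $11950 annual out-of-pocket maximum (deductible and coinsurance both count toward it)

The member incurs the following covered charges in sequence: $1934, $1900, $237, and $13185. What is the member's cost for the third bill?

$94.80

Claim 1 ($1934): all of it applies to the deductible. Member pays $1934; OOP now $1934.
Claim 2 ($1900): $72 to deductible, leaving $1828; 40% of $1828 = $731.20. Cost to member: $803.20. OOP to date $2737.20.
Claim 3 ($237): 40% coinsurance on $237 = $94.80. Cost to member: $94.80. OOP to date $2832.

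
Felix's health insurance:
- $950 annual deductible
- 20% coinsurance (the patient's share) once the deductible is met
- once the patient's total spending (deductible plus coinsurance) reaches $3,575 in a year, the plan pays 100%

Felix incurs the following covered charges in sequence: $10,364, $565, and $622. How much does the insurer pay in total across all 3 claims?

$8,480.80

#1 ($10,364): deductible takes $950, $9,414 remains; coinsurance $9,414 × 20% = $1,882.80. Cost to patient: $2,832.80. OOP to date $2,832.80. Plan pays $10,364 − $2,832.80 = $7,531.20.
#2 ($565): 20% coinsurance on $565 = $113. Cost to patient: $113. OOP to date $2,945.80. Insurer: $565 − $113 = $452.
#3 ($622): deductible already satisfied, so patient's share is 20% × $622 = $124.40. Cost to patient: $124.40. OOP to date $3,070.20. Insurer: $622 − $124.40 = $497.60.
Insurer total: $7,531.20 + $452 + $497.60 = $8,480.80.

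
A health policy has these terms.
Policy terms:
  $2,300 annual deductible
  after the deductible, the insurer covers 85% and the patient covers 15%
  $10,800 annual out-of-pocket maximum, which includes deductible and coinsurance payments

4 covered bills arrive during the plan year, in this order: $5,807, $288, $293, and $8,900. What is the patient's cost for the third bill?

Claim 1 — $5,807: $2,300 to deductible, leaving $3,507; patient's 15% is $526.05. Cost to patient: $2,826.05. OOP to date $2,826.05.
Claim 2 — $288: deductible met; 15% of $288 = $43.20. Patient owes $43.20 (running OOP $2,869.25).
Claim 3 — $293: deductible already satisfied, so patient's share is 15% × $293 = $43.95. Cost to patient: $43.95. OOP to date $2,913.20.

$43.95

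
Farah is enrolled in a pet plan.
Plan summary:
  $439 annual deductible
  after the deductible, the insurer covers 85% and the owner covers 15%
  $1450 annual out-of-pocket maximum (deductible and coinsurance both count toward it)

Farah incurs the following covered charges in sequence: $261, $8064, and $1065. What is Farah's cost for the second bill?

$1189

#1 ($261): fully absorbed by the deductible. Owner owes $261 (running OOP $261).
#2 ($8064): deductible takes $178, $7886 remains; owner's 15% is $1182.90. Claim cost before the cap: $178 + $1182.90 = $1360.90. OOP would hit $1621.90 > $1450, so the cap limits the owner to $1450 − $261 = $1189.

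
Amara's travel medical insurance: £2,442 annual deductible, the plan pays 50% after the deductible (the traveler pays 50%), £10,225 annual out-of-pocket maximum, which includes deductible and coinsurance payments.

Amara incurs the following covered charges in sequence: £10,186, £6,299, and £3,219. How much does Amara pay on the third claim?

£761.50

Bill 1, £10,186: £2,442 finishes the deductible; £7,744 goes to coinsurance; traveler's 50% is £3,872. Cost to traveler: £6,314. OOP to date £6,314.
Bill 2, £6,299: 50% coinsurance on £6,299 = £3,149.50. Traveler pays £3,149.50; OOP now £9,463.50.
Bill 3, £3,219: deductible already satisfied, so traveler's share is 50% × £3,219 = £1,609.50. That would push OOP to £11,073, over the £10,225 cap, so traveler pays £10,225 − £9,463.50 = £761.50.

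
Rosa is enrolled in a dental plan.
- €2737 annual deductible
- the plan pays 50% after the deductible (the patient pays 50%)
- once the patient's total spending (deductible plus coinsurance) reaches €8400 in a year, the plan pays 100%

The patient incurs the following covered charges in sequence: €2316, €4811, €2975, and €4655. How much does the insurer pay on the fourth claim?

€2674.50

#1 (€2316): fully absorbed by the deductible. Cost to patient: €2316. OOP to date €2316. Plan pays €2316 − €2316 = €0.
#2 (€4811): €421 to deductible, leaving €4390; coinsurance €4390 × 50% = €2195. Patient pays €2616; OOP now €4932. Insurer: €4811 − €2616 = €2195.
#3 (€2975): deductible met; 50% of €2975 = €1487.50. Cost to patient: €1487.50. OOP to date €6419.50. Insurer: €2975 − €1487.50 = €1487.50.
#4 (€4655): deductible met; 50% of €4655 = €2327.50. Adding that to €6419.50 gives €8747, past the €8400 cap; patient pays only €8400 − €6419.50 = €1980.50. Plan pays €4655 − €1980.50 = €2674.50.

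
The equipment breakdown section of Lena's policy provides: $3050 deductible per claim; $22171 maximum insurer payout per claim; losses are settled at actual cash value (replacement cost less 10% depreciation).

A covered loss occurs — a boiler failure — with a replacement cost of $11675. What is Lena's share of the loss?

At 10% depreciation, ACV = $11675 − $1167.50 = $10507.50.
Subtract the deductible: $10507.50 − $3050 = $7457.50.
$7457.50 ≤ $22171, so the limit doesn't bind; insurer pays $7457.50.
Business owner's share is the uncovered remainder: $11675 − $7457.50 = $4217.50.

$4217.50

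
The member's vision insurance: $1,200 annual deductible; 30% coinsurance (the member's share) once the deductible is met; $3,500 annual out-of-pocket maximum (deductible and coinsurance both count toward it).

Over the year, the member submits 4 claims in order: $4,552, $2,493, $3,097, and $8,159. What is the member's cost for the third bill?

$546.50

Claim 1 ($4,552): deductible takes $1,200, $3,352 remains; member's 30% is $1,005.60. Member owes $2,205.60 (running OOP $2,205.60).
Claim 2 ($2,493): deductible met; 30% of $2,493 = $747.90. Member owes $747.90 (running OOP $2,953.50).
Claim 3 ($3,097): deductible already satisfied, so member's share is 30% × $3,097 = $929.10. Adding that to $2,953.50 gives $3,882.60, past the $3,500 cap; member pays only $3,500 − $2,953.50 = $546.50.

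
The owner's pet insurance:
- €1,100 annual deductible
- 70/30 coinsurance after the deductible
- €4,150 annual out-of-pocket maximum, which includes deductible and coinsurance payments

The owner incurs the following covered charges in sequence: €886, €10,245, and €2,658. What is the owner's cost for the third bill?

€40.70

Claim 1 (€886): fully absorbed by the deductible. Owner pays €886; OOP now €886.
Claim 2 (€10,245): deductible takes €214, €10,031 remains; owner's 30% is €3,009.30. Owner owes €3,223.30 (running OOP €4,109.30).
Claim 3 (€2,658): 30% coinsurance on €2,658 = €797.40. Adding that to €4,109.30 gives €4,906.70, past the €4,150 cap; owner pays only €4,150 − €4,109.30 = €40.70.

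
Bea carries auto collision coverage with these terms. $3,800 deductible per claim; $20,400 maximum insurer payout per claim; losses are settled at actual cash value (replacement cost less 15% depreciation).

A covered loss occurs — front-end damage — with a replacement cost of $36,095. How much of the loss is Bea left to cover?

At 15% depreciation, ACV = $36,095 − $5,414.25 = $30,680.75.
Subtract the deductible: $30,680.75 − $3,800 = $26,880.75.
Since $26,880.75 > $20,400, the payout is capped at $20,400.
Driver's share is the uncovered remainder: $36,095 − $20,400 = $15,695.

$15,695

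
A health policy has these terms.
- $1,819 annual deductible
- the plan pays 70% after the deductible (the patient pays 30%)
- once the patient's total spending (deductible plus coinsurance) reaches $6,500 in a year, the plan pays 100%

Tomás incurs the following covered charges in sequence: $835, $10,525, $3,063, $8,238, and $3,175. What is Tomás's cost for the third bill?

#1 ($835): fully absorbed by the deductible. Cost to patient: $835. OOP to date $835.
#2 ($10,525): $984 finishes the deductible; $9,541 goes to coinsurance; coinsurance $9,541 × 30% = $2,862.30. Patient owes $3,846.30 (running OOP $4,681.30).
#3 ($3,063): 30% coinsurance on $3,063 = $918.90. Cost to patient: $918.90. OOP to date $5,600.20.

$918.90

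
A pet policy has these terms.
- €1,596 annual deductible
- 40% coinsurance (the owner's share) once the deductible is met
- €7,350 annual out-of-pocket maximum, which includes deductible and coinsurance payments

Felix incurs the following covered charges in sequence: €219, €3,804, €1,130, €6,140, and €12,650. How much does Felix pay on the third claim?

€452

Claim 1 (€219): fully absorbed by the deductible. Owner owes €219 (running OOP €219).
Claim 2 (€3,804): €1,377 to deductible, leaving €2,427; coinsurance €2,427 × 40% = €970.80. Owner owes €2,347.80 (running OOP €2,566.80).
Claim 3 (€1,130): deductible met; 40% of €1,130 = €452. Cost to owner: €452. OOP to date €3,018.80.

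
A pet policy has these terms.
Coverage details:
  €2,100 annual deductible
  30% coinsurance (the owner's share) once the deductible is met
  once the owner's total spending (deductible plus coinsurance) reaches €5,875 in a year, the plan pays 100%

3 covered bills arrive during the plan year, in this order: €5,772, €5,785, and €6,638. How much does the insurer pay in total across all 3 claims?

€12,320

Claim 1 (€5,772): €2,100 to deductible, leaving €3,672; coinsurance €3,672 × 30% = €1,101.60. Cost to owner: €3,201.60. OOP to date €3,201.60. Plan pays €5,772 − €3,201.60 = €2,570.40.
Claim 2 (€5,785): deductible met; 30% of €5,785 = €1,735.50. Cost to owner: €1,735.50. OOP to date €4,937.10. Plan pays €5,785 − €1,735.50 = €4,049.50.
Claim 3 (€6,638): deductible met; 30% of €6,638 = €1,991.40. Adding that to €4,937.10 gives €6,928.50, past the €5,875 cap; owner pays only €5,875 − €4,937.10 = €937.90. Plan pays €6,638 − €937.90 = €5,700.10.
Insurer total = bills − owner's total = €18,195 − €5,875 = €12,320.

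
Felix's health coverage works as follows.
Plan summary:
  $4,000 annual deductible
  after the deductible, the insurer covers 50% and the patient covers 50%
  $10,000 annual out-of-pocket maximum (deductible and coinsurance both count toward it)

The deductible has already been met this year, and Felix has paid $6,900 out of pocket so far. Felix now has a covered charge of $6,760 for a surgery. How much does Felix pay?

$3,100

The deductible is already satisfied, so the full bill goes to coinsurance.
Coinsurance: $6,760 × 50% = $3,380.
That would bring total out-of-pocket to $10,280, past the $10,000 cap. The patient is capped at $10,000 − $6,900 = $3,100 on this claim.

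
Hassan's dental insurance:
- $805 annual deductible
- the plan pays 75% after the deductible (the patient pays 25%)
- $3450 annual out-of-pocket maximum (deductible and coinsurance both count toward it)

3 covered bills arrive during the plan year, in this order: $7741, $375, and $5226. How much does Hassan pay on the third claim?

#1 ($7741): deductible takes $805, $6936 remains; 25% of $6936 = $1734. Patient owes $2539 (running OOP $2539).
#2 ($375): deductible already satisfied, so patient's share is 25% × $375 = $93.75. Patient pays $93.75; OOP now $2632.75.
#3 ($5226): deductible already satisfied, so patient's share is 25% × $5226 = $1306.50. That would push OOP to $3939.25, over the $3450 cap, so patient pays $3450 − $2632.75 = $817.25.

$817.25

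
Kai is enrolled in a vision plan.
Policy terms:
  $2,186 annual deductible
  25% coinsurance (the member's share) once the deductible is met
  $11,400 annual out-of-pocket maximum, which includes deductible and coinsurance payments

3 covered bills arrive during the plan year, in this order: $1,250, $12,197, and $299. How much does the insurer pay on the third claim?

$224.25

Bill 1, $1,250: entire amount goes to the deductible. Member pays $1,250; OOP now $1,250. Plan pays $1,250 − $1,250 = $0.
Bill 2, $12,197: $936 finishes the deductible; $11,261 goes to coinsurance; coinsurance $11,261 × 25% = $2,815.25. Cost to member: $3,751.25. OOP to date $5,001.25. Insurer: $12,197 − $3,751.25 = $8,445.75.
Bill 3, $299: 25% coinsurance on $299 = $74.75. Cost to member: $74.75. OOP to date $5,076. Insurer: $299 − $74.75 = $224.25.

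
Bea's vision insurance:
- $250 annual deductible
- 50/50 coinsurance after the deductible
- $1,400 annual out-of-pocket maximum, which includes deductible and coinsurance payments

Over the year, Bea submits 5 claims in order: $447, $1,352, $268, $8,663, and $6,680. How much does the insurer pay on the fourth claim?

$8,421.50

Claim 1 ($447): $250 to deductible, leaving $197; 50% of $197 = $98.50. Member owes $348.50 (running OOP $348.50). Insurer: $447 − $348.50 = $98.50.
Claim 2 ($1,352): deductible already satisfied, so member's share is 50% × $1,352 = $676. Member owes $676 (running OOP $1,024.50). Plan pays $1,352 − $676 = $676.
Claim 3 ($268): deductible met; 50% of $268 = $134. Member owes $134 (running OOP $1,158.50). Insurer: $268 − $134 = $134.
Claim 4 ($8,663): 50% coinsurance on $8,663 = $4,331.50. OOP would hit $5,490 > $1,400, so the cap limits the member to $1,400 − $1,158.50 = $241.50. Insurer: $8,663 − $241.50 = $8,421.50.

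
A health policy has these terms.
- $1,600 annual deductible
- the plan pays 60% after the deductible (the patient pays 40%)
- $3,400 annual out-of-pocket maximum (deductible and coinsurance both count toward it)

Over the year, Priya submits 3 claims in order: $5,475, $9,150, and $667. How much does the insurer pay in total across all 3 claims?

$11,892

#1 ($5,475): $1,600 finishes the deductible; $3,875 goes to coinsurance; 40% of $3,875 = $1,550. Patient pays $3,150; OOP now $3,150. Insurer: $5,475 − $3,150 = $2,325.
#2 ($9,150): deductible met; 40% of $9,150 = $3,660. OOP would hit $6,810 > $3,400, so the cap limits the patient to $3,400 − $3,150 = $250. Insurer: $9,150 − $250 = $8,900.
#3 ($667): deductible met; 40% of $667 = $266.80. OOP would hit $3,666.80 > $3,400, so the cap limits the patient to $3,400 − $3,400 = $0. Plan pays $667 − $0 = $667.
Insurer total: $2,325 + $8,900 + $667 = $11,892.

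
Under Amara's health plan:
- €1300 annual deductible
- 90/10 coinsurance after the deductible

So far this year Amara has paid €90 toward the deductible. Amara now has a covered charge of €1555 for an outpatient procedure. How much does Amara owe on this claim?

Remaining deductible: €1300 − €90 = €1210.
That leaves €1555 − €1210 = €345 for coinsurance.
Coinsurance: €345 × 10% = €34.50.
That puts the patient's cost at €1210 + €34.50 = €1244.50.

€1244.50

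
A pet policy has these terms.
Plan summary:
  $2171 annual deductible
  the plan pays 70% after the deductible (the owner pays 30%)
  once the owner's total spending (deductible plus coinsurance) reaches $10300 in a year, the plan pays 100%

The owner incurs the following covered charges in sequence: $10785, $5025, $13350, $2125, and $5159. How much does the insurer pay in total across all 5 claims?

Claim 1 ($10785): deductible takes $2171, $8614 remains; coinsurance $8614 × 30% = $2584.20. Cost to owner: $4755.20. OOP to date $4755.20. Plan pays $10785 − $4755.20 = $6029.80.
Claim 2 ($5025): deductible met; 30% of $5025 = $1507.50. Cost to owner: $1507.50. OOP to date $6262.70. Insurer: $5025 − $1507.50 = $3517.50.
Claim 3 ($13350): deductible met; 30% of $13350 = $4005. Owner pays $4005; OOP now $10267.70. Insurer: $13350 − $4005 = $9345.
Claim 4 ($2125): 30% coinsurance on $2125 = $637.50. That would push OOP to $10905.20, over the $10300 cap, so owner pays $10300 − $10267.70 = $32.30. Insurer: $2125 − $32.30 = $2092.70.
Claim 5 ($5159): deductible met; 30% of $5159 = $1547.70. Adding that to $10300 gives $11847.70, past the $10300 cap; owner pays only $10300 − $10300 = $0. Plan pays $5159 − $0 = $5159.
Insurer total: $6029.80 + $3517.50 + $9345 + $2092.70 + $5159 = $26144.

$26144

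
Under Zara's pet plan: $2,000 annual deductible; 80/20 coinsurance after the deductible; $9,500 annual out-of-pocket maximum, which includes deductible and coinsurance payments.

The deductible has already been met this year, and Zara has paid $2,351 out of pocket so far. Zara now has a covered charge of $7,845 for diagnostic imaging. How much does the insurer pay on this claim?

$6,276

With the deductible met, the entire $7,845 is subject to coinsurance.
20% of $7,845 = $1,569 falls to the owner.
Total out-of-pocket so far would be $2,351 + $1,569 = $3,920, below the $9,500 cap — no reduction.
The insurer covers the remainder: $7,845 − $1,569 = $6,276.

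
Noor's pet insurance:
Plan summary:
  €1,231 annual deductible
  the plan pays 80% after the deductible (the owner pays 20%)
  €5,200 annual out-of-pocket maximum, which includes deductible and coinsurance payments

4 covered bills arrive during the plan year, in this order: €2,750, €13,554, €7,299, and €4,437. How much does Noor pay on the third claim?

€954.40

Bill 1, €2,750: deductible takes €1,231, €1,519 remains; 20% of €1,519 = €303.80. Cost to owner: €1,534.80. OOP to date €1,534.80.
Bill 2, €13,554: 20% coinsurance on €13,554 = €2,710.80. Owner pays €2,710.80; OOP now €4,245.60.
Bill 3, €7,299: 20% coinsurance on €7,299 = €1,459.80. That would push OOP to €5,705.40, over the €5,200 cap, so owner pays €5,200 − €4,245.60 = €954.40.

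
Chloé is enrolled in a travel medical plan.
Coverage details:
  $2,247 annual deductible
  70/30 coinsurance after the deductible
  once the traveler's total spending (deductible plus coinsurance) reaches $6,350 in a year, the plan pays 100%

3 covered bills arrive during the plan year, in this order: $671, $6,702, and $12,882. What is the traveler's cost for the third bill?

Bill 1, $671: fully absorbed by the deductible. Traveler pays $671; OOP now $671.
Bill 2, $6,702: deductible takes $1,576, $5,126 remains; 30% of $5,126 = $1,537.80. Traveler owes $3,113.80 (running OOP $3,784.80).
Bill 3, $12,882: deductible met; 30% of $12,882 = $3,864.60. OOP would hit $7,649.40 > $6,350, so the cap limits the traveler to $6,350 − $3,784.80 = $2,565.20.

$2,565.20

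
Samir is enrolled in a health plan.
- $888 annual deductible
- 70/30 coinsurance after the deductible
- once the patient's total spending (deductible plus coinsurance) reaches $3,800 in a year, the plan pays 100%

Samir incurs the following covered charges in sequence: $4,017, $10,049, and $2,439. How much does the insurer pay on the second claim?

#1 ($4,017): $888 finishes the deductible; $3,129 goes to coinsurance; coinsurance $3,129 × 30% = $938.70. Cost to patient: $1,826.70. OOP to date $1,826.70. Plan pays $4,017 − $1,826.70 = $2,190.30.
#2 ($10,049): 30% coinsurance on $10,049 = $3,014.70. OOP would hit $4,841.40 > $3,800, so the cap limits the patient to $3,800 − $1,826.70 = $1,973.30. Plan pays $10,049 − $1,973.30 = $8,075.70.

$8,075.70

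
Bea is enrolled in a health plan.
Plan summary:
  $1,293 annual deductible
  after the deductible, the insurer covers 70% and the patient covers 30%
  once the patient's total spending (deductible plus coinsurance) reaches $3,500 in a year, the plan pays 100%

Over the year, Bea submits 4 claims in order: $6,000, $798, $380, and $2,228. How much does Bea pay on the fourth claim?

Claim 1 ($6,000): deductible takes $1,293, $4,707 remains; coinsurance $4,707 × 30% = $1,412.10. Cost to patient: $2,705.10. OOP to date $2,705.10.
Claim 2 ($798): 30% coinsurance on $798 = $239.40. Cost to patient: $239.40. OOP to date $2,944.50.
Claim 3 ($380): deductible met; 30% of $380 = $114. Patient pays $114; OOP now $3,058.50.
Claim 4 ($2,228): deductible already satisfied, so patient's share is 30% × $2,228 = $668.40. Adding that to $3,058.50 gives $3,726.90, past the $3,500 cap; patient pays only $3,500 − $3,058.50 = $441.50.

$441.50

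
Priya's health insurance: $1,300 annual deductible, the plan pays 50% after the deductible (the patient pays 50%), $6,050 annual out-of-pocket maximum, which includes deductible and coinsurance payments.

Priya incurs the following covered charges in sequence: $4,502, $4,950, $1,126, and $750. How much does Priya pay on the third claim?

Bill 1, $4,502: deductible takes $1,300, $3,202 remains; patient's 50% is $1,601. Cost to patient: $2,901. OOP to date $2,901.
Bill 2, $4,950: deductible already satisfied, so patient's share is 50% × $4,950 = $2,475. Patient pays $2,475; OOP now $5,376.
Bill 3, $1,126: deductible already satisfied, so patient's share is 50% × $1,126 = $563. Patient pays $563; OOP now $5,939.

$563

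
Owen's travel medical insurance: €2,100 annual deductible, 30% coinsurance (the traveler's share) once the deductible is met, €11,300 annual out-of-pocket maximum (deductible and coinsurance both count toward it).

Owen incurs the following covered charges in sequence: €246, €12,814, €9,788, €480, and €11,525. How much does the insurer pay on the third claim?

€6,851.60

Claim 1 (€246): fully absorbed by the deductible. Traveler pays €246; OOP now €246. Insurer: €246 − €246 = €0.
Claim 2 (€12,814): €1,854 to deductible, leaving €10,960; traveler's 30% is €3,288. Traveler owes €5,142 (running OOP €5,388). Plan pays €12,814 − €5,142 = €7,672.
Claim 3 (€9,788): 30% coinsurance on €9,788 = €2,936.40. Cost to traveler: €2,936.40. OOP to date €8,324.40. Insurer: €9,788 − €2,936.40 = €6,851.60.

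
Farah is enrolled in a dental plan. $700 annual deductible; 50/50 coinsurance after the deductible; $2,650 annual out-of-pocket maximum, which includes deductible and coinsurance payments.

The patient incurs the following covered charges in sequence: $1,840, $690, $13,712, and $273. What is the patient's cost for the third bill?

$1,035

Claim 1 — $1,840: $700 finishes the deductible; $1,140 goes to coinsurance; patient's 50% is $570. Patient owes $1,270 (running OOP $1,270).
Claim 2 — $690: deductible met; 50% of $690 = $345. Patient owes $345 (running OOP $1,615).
Claim 3 — $13,712: deductible already satisfied, so patient's share is 50% × $13,712 = $6,856. That would push OOP to $8,471, over the $2,650 cap, so patient pays $2,650 − $1,615 = $1,035.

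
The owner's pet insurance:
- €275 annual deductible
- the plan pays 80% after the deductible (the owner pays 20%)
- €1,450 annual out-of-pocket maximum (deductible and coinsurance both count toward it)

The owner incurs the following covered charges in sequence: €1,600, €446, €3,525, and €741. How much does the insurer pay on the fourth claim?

Bill 1, €1,600: €275 finishes the deductible; €1,325 goes to coinsurance; 20% of €1,325 = €265. Owner owes €540 (running OOP €540). Insurer: €1,600 − €540 = €1,060.
Bill 2, €446: deductible already satisfied, so owner's share is 20% × €446 = €89.20. Owner owes €89.20 (running OOP €629.20). Plan pays €446 − €89.20 = €356.80.
Bill 3, €3,525: deductible met; 20% of €3,525 = €705. Cost to owner: €705. OOP to date €1,334.20. Plan pays €3,525 − €705 = €2,820.
Bill 4, €741: 20% coinsurance on €741 = €148.20. OOP would hit €1,482.40 > €1,450, so the cap limits the owner to €1,450 − €1,334.20 = €115.80. Plan pays €741 − €115.80 = €625.20.

€625.20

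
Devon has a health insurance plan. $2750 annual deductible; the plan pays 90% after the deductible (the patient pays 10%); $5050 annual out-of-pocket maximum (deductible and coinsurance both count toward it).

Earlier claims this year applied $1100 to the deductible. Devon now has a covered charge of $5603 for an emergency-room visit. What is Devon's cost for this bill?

$2045.30

Remaining deductible: $2750 − $1100 = $1650.
That leaves $5603 − $1650 = $3953 for coinsurance.
10% of $3953 = $395.30 falls to the patient.
Patient responsibility before any cap: $1650 + $395.30 = $2045.30.
Year-to-date out-of-pocket becomes $1100 + $2045.30 = $3145.30, still under the $5050 maximum, so no cap applies.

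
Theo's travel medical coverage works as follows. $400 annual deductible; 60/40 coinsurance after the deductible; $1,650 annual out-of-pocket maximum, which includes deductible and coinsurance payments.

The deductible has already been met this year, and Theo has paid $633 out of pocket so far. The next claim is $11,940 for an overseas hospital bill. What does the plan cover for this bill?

With the deductible met, the entire $11,940 is subject to coinsurance.
40% of $11,940 = $4,776 falls to the traveler.
Adding $4,776 to the $633 already spent would give $5,409, which exceeds the $1,650 cap; the traveler pays just $1,650 − $633 = $1,017.
The plan picks up $11,940 − $1,017 = $10,923.

$10,923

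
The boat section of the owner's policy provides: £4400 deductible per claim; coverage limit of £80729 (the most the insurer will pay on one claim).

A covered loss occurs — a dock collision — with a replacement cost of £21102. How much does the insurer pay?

£16702

After the deductible, £21102 − £4400 = £16702 remains.
£16702 is within the £80729 limit, so the insurer pays £16702.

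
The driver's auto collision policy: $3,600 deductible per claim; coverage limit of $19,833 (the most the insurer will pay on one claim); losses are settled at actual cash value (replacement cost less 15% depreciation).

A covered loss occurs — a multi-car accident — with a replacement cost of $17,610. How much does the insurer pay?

$11,368.50

At 15% depreciation, ACV = $17,610 − $2,641.50 = $14,968.50.
Less the $3,600 deductible: $14,968.50 − $3,600 = $11,368.50.
That's under the $19,833 cap, so the insurer reimburses the full $11,368.50.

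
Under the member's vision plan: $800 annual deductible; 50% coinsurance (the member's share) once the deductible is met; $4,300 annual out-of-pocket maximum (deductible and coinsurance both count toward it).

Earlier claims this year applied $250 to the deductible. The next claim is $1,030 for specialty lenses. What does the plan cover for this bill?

$240

Deductible still to meet: $800 − $250 = $550.
After the $550 deductible portion, $1,030 − $550 = $480 is subject to coinsurance.
Member's 50% share of $480 is $240.
So the member owes $550 + $240 = $790 before any cap.
Cumulative spending $250 + $790 = $1,040 stays under the $4,300 maximum.
The plan picks up $1,030 − $790 = $240.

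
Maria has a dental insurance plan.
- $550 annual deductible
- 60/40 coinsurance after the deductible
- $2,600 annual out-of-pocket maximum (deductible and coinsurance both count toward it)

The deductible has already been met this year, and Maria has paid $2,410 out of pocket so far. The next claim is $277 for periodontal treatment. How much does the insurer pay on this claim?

With the deductible met, the entire $277 is subject to coinsurance.
40% of $277 = $110.80 falls to the patient.
Year-to-date out-of-pocket becomes $2,410 + $110.80 = $2,520.80, still under the $2,600 maximum, so no cap applies.
The insurer covers the remainder: $277 − $110.80 = $166.20.

$166.20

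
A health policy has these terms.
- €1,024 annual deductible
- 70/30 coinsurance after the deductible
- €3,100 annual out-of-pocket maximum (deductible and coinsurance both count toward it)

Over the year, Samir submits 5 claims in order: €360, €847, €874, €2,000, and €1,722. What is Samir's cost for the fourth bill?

€600

#1 (€360): entire amount goes to the deductible. Patient owes €360 (running OOP €360).
#2 (€847): €664 finishes the deductible; €183 goes to coinsurance; 30% of €183 = €54.90. Cost to patient: €718.90. OOP to date €1,078.90.
#3 (€874): deductible met; 30% of €874 = €262.20. Patient owes €262.20 (running OOP €1,341.10).
#4 (€2,000): deductible met; 30% of €2,000 = €600. Patient owes €600 (running OOP €1,941.10).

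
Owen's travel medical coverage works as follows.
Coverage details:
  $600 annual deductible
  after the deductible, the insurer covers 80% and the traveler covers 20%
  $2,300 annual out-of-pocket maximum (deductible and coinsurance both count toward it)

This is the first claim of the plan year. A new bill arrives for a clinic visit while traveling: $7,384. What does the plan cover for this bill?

Deductible not yet touched, so the first $600 of the bill goes to the deductible.
The remaining $6,784 (= $7,384 − $600) moves to coinsurance.
Traveler's 20% share of $6,784 is $1,356.80.
So the traveler owes $600 + $1,356.80 = $1,956.80 before any cap.
Year-to-date out-of-pocket becomes $0 + $1,956.80 = $1,956.80, still under the $2,300 maximum, so no cap applies.
The plan picks up $7,384 − $1,956.80 = $5,427.20.

$5,427.20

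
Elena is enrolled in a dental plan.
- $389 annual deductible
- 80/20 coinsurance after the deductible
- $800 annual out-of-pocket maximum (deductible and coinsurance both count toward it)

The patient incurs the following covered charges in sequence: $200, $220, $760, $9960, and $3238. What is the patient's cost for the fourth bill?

$252.80

Claim 1 ($200): fully absorbed by the deductible. Cost to patient: $200. OOP to date $200.
Claim 2 ($220): $189 to deductible, leaving $31; coinsurance $31 × 20% = $6.20. Cost to patient: $195.20. OOP to date $395.20.
Claim 3 ($760): deductible met; 20% of $760 = $152. Patient owes $152 (running OOP $547.20).
Claim 4 ($9960): 20% coinsurance on $9960 = $1992. OOP would hit $2539.20 > $800, so the cap limits the patient to $800 − $547.20 = $252.80.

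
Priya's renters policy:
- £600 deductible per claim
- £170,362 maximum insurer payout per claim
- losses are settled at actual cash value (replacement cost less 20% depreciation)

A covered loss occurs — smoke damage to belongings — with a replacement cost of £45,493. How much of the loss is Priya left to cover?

Depreciate 20%: the covered value is £45,493 × 0.8 = £36,394.40.
After the deductible, £36,394.40 − £600 = £35,794.40 remains.
£35,794.40 is within the £170,362 limit, so the insurer pays £35,794.40.
Out of pocket: £45,493 − £35,794.40 = £9,698.60.

£9,698.60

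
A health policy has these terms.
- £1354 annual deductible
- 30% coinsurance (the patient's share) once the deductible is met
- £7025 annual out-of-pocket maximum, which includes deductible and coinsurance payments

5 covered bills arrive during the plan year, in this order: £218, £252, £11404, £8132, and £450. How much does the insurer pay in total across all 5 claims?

£13431

Bill 1, £218: all of it applies to the deductible. Cost to patient: £218. OOP to date £218. Plan pays £218 − £218 = £0.
Bill 2, £252: fully absorbed by the deductible. Cost to patient: £252. OOP to date £470. Plan pays £252 − £252 = £0.
Bill 3, £11404: £884 to deductible, leaving £10520; 30% of £10520 = £3156. Cost to patient: £4040. OOP to date £4510. Insurer: £11404 − £4040 = £7364.
Bill 4, £8132: deductible already satisfied, so patient's share is 30% × £8132 = £2439.60. Cost to patient: £2439.60. OOP to date £6949.60. Insurer: £8132 − £2439.60 = £5692.40.
Bill 5, £450: deductible already satisfied, so patient's share is 30% × £450 = £135. OOP would hit £7084.60 > £7025, so the cap limits the patient to £7025 − £6949.60 = £75.40. Plan pays £450 − £75.40 = £374.60.
Insurer total: £0 + £0 + £7364 + £5692.40 + £374.60 = £13431.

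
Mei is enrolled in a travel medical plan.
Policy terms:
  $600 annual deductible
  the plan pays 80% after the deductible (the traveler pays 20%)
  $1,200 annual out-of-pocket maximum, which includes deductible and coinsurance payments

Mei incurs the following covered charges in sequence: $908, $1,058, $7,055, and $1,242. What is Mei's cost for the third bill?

Bill 1, $908: deductible takes $600, $308 remains; coinsurance $308 × 20% = $61.60. Cost to traveler: $661.60. OOP to date $661.60.
Bill 2, $1,058: 20% coinsurance on $1,058 = $211.60. Traveler pays $211.60; OOP now $873.20.
Bill 3, $7,055: 20% coinsurance on $7,055 = $1,411. Adding that to $873.20 gives $2,284.20, past the $1,200 cap; traveler pays only $1,200 − $873.20 = $326.80.

$326.80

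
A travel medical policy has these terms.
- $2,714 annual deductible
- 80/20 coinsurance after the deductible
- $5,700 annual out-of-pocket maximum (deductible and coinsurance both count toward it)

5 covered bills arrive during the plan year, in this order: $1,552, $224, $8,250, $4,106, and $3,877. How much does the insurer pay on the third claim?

Claim 1 — $1,552: fully absorbed by the deductible. Traveler owes $1,552 (running OOP $1,552). Plan pays $1,552 − $1,552 = $0.
Claim 2 — $224: all of it applies to the deductible. Traveler pays $224; OOP now $1,776. Insurer: $224 − $224 = $0.
Claim 3 — $8,250: $938 to deductible, leaving $7,312; 20% of $7,312 = $1,462.40. Cost to traveler: $2,400.40. OOP to date $4,176.40. Insurer: $8,250 − $2,400.40 = $5,849.60.

$5,849.60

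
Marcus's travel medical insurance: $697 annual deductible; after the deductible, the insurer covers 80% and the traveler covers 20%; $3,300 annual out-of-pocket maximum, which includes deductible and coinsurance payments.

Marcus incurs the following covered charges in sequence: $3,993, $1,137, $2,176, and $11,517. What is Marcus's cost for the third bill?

#1 ($3,993): $697 finishes the deductible; $3,296 goes to coinsurance; coinsurance $3,296 × 20% = $659.20. Traveler pays $1,356.20; OOP now $1,356.20.
#2 ($1,137): deductible already satisfied, so traveler's share is 20% × $1,137 = $227.40. Traveler pays $227.40; OOP now $1,583.60.
#3 ($2,176): deductible already satisfied, so traveler's share is 20% × $2,176 = $435.20. Traveler owes $435.20 (running OOP $2,018.80).

$435.20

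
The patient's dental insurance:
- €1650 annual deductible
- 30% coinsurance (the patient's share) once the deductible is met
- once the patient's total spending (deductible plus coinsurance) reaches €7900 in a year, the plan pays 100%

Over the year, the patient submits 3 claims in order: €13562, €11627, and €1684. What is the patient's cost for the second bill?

Claim 1 (€13562): deductible takes €1650, €11912 remains; coinsurance €11912 × 30% = €3573.60. Patient pays €5223.60; OOP now €5223.60.
Claim 2 (€11627): deductible met; 30% of €11627 = €3488.10. That would push OOP to €8711.70, over the €7900 cap, so patient pays €7900 − €5223.60 = €2676.40.

€2676.40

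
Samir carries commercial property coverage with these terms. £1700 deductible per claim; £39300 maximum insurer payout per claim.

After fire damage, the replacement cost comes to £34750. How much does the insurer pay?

After the deductible, £34750 − £1700 = £33050 remains.
£33050 is within the £39300 limit, so the insurer pays £33050.

£33050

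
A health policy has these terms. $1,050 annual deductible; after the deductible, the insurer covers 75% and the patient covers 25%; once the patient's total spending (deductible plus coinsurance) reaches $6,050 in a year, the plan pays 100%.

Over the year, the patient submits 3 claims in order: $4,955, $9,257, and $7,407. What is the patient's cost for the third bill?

$1,709.50

Claim 1 ($4,955): $1,050 finishes the deductible; $3,905 goes to coinsurance; patient's 25% is $976.25. Patient pays $2,026.25; OOP now $2,026.25.
Claim 2 ($9,257): deductible already satisfied, so patient's share is 25% × $9,257 = $2,314.25. Cost to patient: $2,314.25. OOP to date $4,340.50.
Claim 3 ($7,407): 25% coinsurance on $7,407 = $1,851.75. OOP would hit $6,192.25 > $6,050, so the cap limits the patient to $6,050 − $4,340.50 = $1,709.50.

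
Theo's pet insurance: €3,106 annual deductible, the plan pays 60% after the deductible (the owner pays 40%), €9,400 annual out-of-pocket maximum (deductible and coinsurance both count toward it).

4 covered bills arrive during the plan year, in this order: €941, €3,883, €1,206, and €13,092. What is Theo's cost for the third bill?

#1 (€941): entire amount goes to the deductible. Cost to owner: €941. OOP to date €941.
#2 (€3,883): €2,165 finishes the deductible; €1,718 goes to coinsurance; 40% of €1,718 = €687.20. Owner owes €2,852.20 (running OOP €3,793.20).
#3 (€1,206): deductible met; 40% of €1,206 = €482.40. Owner pays €482.40; OOP now €4,275.60.

€482.40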